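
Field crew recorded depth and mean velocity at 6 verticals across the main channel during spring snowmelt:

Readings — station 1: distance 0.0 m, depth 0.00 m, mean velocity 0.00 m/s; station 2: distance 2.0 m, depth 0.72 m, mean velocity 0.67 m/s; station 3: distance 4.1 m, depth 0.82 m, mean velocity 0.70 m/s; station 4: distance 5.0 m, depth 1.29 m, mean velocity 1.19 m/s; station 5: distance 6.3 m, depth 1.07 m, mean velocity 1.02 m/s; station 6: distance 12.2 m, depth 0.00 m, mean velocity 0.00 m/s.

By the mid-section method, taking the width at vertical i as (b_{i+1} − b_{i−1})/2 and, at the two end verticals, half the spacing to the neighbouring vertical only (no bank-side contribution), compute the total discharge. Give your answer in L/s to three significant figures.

w_2 = (4.1 − 0.0)/2 = 2.05 m; q_2 = 0.67 × 0.72 × 2.05 = 0.9889 m³/s
w_3 = (5.0 − 2.0)/2 = 1.5 m; q_3 = 0.70 × 0.82 × 1.5 = 0.8610 m³/s
w_4 = (6.3 − 4.1)/2 = 1.1 m; q_4 = 1.19 × 1.29 × 1.1 = 1.689 m³/s
w_5 = (12.2 − 5.0)/2 = 3.6 m; q_5 = 1.02 × 1.07 × 3.6 = 3.929 m³/s
Stations 1, 6 contribute zero (depth or velocity is 0).
Q = Σ qᵢ = 7.468 m³/s
= 7.468 × 1000 = 7468 L/s

7470 L/s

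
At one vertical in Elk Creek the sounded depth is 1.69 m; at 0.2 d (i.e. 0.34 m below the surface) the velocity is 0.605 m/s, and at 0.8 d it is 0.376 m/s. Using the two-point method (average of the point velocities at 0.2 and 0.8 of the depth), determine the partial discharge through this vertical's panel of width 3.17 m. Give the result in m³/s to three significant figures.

v̄ = (0.605 + 0.376) / 2 = 0.4905 m/s
q = v̄ × d × w = 0.4905 × 1.69 × 3.17 = 2.628 m³/s

2.63 m³/s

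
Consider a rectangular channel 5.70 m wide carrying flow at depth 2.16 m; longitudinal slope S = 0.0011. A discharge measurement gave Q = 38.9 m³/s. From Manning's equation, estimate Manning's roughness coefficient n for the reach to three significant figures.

A = b·y = 5.70 × 2.16 = 12.31 m²
P = b + 2y = 5.70 + 2×2.16 = 10.02 m
R = A/P = 12.31/10.02 = 1.229 m
n = (1/Q)·A·R^(2/3)·S^(1/2) = (1/38.9) × 12.31 × 1.147 × 0.03317 = 0.01204

0.0120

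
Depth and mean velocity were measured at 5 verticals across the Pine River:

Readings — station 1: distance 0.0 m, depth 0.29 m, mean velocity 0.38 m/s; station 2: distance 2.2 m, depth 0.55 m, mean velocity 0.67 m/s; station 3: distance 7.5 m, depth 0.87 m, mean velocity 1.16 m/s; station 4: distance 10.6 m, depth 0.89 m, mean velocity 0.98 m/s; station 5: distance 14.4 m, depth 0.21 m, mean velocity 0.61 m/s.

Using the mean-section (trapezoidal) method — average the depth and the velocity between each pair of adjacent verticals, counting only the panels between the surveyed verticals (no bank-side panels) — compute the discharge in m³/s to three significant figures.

Panel 1-2: Δb = 2.2 m, d̄ = (0.29+0.55)/2 = 0.42, v̄ = (0.38+0.67)/2 = 0.525 → q = 2.2×0.42×0.525 = 0.4851 m³/s
Panel 2-3: Δb = 5.3 m, d̄ = (0.55+0.87)/2 = 0.71, v̄ = (0.67+1.16)/2 = 0.915 → q = 5.3×0.71×0.915 = 3.443 m³/s
Panel 3-4: Δb = 3.1 m, d̄ = (0.87+0.89)/2 = 0.88, v̄ = (1.16+0.98)/2 = 1.07 → q = 3.1×0.88×1.07 = 2.919 m³/s
Panel 4-5: Δb = 3.8 m, d̄ = (0.89+0.21)/2 = 0.55, v̄ = (0.98+0.61)/2 = 0.795 → q = 3.8×0.55×0.795 = 1.662 m³/s
Q = Σ q = 8.509 m³/s

8.51 m³/s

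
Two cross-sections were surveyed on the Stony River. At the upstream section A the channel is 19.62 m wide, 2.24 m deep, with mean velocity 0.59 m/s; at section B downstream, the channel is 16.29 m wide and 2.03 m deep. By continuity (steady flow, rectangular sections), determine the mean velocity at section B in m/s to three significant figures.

Q = A₁V₁ = (19.62×2.24) × 0.59 = 25.93 m³/s
A₂ = 16.29 × 2.03 = 33.07 m²
V₂ = Q/A₂ = 25.93/33.07 = 0.7841 m/s

0.784 m/s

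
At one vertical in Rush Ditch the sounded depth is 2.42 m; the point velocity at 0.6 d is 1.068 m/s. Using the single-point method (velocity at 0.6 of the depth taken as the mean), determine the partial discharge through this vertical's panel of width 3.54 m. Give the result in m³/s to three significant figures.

9.15 m³/s

v̄ = v₀.₆ = 1.068 m/s
q = v̄ × d × w = 1.068 × 2.42 × 3.54 = 9.149 m³/s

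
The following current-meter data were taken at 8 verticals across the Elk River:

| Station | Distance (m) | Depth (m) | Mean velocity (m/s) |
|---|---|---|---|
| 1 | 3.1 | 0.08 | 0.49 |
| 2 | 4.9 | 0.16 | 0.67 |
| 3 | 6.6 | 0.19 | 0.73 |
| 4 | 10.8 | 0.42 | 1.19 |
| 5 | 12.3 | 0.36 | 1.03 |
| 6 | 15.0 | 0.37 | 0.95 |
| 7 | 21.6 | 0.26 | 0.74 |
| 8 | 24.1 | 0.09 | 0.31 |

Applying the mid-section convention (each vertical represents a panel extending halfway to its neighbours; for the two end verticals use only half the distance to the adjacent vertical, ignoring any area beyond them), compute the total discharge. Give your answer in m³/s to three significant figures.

5.38 m³/s

w_1 = (4.9 − 3.1)/2 = 0.9 m; q_1 = 0.49 × 0.08 × 0.9 = 0.03528 m³/s
w_2 = (6.6 − 3.1)/2 = 1.75 m; q_2 = 0.67 × 0.16 × 1.75 = 0.1876 m³/s
w_3 = (10.8 − 4.9)/2 = 2.95 m; q_3 = 0.73 × 0.19 × 2.95 = 0.4092 m³/s
w_4 = (12.3 − 6.6)/2 = 2.85 m; q_4 = 1.19 × 0.42 × 2.85 = 1.424 m³/s
w_5 = (15.0 − 10.8)/2 = 2.1 m; q_5 = 1.03 × 0.36 × 2.1 = 0.7787 m³/s
w_6 = (21.6 − 12.3)/2 = 4.65 m; q_6 = 0.95 × 0.37 × 4.65 = 1.634 m³/s
w_7 = (24.1 − 15.0)/2 = 4.55 m; q_7 = 0.74 × 0.26 × 4.55 = 0.8754 m³/s
w_8 = (24.1 − 21.6)/2 = 1.25 m; q_8 = 0.31 × 0.09 × 1.25 = 0.03488 m³/s
Q = Σ qᵢ = 5.380 m³/s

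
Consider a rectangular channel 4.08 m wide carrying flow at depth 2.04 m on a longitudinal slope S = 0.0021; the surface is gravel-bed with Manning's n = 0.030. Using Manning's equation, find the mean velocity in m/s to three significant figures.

1.55 m/s

A = b·y = 4.08 × 2.04 = 8.323 m²
P = b + 2y = 4.08 + 2×2.04 = 8.160 m
R = A/P = 8.323/8.160 = 1.020 m
Q = (1/n)·A·R^(2/3)·S^(1/2) = (1/0.030) × 8.323 × 1.020^(2/3) × 0.0021^(1/2) = 12.88 m³/s
V = Q/A = 12.88/8.323 = 1.548 m/s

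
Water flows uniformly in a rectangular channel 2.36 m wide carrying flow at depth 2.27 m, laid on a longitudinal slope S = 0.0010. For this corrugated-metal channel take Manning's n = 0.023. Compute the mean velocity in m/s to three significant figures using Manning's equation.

A = b·y = 2.36 × 2.27 = 5.357 m²
P = b + 2y = 2.36 + 2×2.27 = 6.900 m
R = A/P = 5.357/6.900 = 0.7764 m
Q = (1/n)·A·R^(2/3)·S^(1/2) = (1/0.023) × 5.357 × 0.7764^(2/3) × 0.0010^(1/2) = 6.222 m³/s
V = Q/A = 6.222/5.357 = 1.161 m/s

1.16 m/s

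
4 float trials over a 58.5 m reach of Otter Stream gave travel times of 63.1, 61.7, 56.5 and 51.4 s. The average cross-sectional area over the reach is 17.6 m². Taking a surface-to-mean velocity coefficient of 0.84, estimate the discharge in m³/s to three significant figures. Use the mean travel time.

14.9 m³/s

t̄ = (63.1 + 61.7 + 56.5 + 51.4) / 4 = 58.175 s
v_surface = L / t̄ = 58.5 / 58.175 = 1.006 m/s
v_mean = 0.84 × 1.006 = 0.8447 m/s
Q = A × v_mean = 17.6 × 0.8447 = 14.87 m³/s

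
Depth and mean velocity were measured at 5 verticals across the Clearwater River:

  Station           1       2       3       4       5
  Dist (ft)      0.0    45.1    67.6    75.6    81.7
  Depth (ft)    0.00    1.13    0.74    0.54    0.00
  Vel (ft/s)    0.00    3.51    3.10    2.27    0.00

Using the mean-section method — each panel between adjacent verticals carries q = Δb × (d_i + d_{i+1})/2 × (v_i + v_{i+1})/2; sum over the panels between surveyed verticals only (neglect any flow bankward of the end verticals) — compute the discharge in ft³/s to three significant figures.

Panel 1-2: Δb = 45.1 ft, d̄ = (0.00+1.13)/2 = 0.565, v̄ = (0.00+3.51)/2 = 1.755 → q = 45.1×0.565×1.755 = 44.72 ft³/s
Panel 2-3: Δb = 22.5 ft, d̄ = (1.13+0.74)/2 = 0.935, v̄ = (3.51+3.10)/2 = 3.305 → q = 22.5×0.935×3.305 = 69.53 ft³/s
Panel 3-4: Δb = 8 ft, d̄ = (0.74+0.54)/2 = 0.64, v̄ = (3.10+2.27)/2 = 2.685 → q = 8×0.64×2.685 = 13.75 ft³/s
Panel 4-5: Δb = 6.1 ft, d̄ = (0.54+0.00)/2 = 0.27, v̄ = (2.27+0.00)/2 = 1.135 → q = 6.1×0.27×1.135 = 1.869 ft³/s
Q = Σ q = 129.9 ft³/s

130 ft³/s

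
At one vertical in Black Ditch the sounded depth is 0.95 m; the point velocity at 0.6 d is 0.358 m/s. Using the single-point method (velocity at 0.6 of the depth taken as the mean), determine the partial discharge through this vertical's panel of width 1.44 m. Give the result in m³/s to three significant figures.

0.490 m³/s

v̄ = v₀.₆ = 0.358 m/s
q = v̄ × d × w = 0.3580 × 0.95 × 1.44 = 0.4897 m³/s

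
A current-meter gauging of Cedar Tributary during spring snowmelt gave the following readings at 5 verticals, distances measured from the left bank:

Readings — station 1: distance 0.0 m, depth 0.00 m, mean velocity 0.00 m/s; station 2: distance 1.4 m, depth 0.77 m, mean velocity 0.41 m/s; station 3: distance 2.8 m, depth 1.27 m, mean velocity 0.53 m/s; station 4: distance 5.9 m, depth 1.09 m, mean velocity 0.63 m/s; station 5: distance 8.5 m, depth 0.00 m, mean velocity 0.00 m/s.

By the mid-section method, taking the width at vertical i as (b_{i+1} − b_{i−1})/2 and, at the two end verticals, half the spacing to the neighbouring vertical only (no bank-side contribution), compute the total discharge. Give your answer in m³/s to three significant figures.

w_2 = (2.8 − 0.0)/2 = 1.4 m; q_2 = 0.41 × 0.77 × 1.4 = 0.4420 m³/s
w_3 = (5.9 − 1.4)/2 = 2.25 m; q_3 = 0.53 × 1.27 × 2.25 = 1.514 m³/s
w_4 = (8.5 − 2.8)/2 = 2.85 m; q_4 = 0.63 × 1.09 × 2.85 = 1.957 m³/s
Stations 1, 5 contribute zero (depth or velocity is 0).
Q = Σ qᵢ = 3.914 m³/s

3.91 m³/s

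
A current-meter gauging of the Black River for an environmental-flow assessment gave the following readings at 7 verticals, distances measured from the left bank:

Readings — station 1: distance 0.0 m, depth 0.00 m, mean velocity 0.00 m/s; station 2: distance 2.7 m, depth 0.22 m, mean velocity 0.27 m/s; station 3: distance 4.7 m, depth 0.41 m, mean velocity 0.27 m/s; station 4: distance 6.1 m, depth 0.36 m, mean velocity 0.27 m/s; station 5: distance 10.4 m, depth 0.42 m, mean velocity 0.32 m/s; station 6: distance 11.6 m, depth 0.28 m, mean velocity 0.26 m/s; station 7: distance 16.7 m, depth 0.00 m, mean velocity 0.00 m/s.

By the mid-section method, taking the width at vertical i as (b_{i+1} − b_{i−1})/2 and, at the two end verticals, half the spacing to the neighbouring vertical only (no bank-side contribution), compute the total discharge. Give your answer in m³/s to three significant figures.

1.20 m³/s

w_2 = (4.7 − 0.0)/2 = 2.35 m; q_2 = 0.27 × 0.22 × 2.35 = 0.1396 m³/s
w_3 = (6.1 − 2.7)/2 = 1.7 m; q_3 = 0.27 × 0.41 × 1.7 = 0.1882 m³/s
w_4 = (10.4 − 4.7)/2 = 2.85 m; q_4 = 0.27 × 0.36 × 2.85 = 0.2770 m³/s
w_5 = (11.6 − 6.1)/2 = 2.75 m; q_5 = 0.32 × 0.42 × 2.75 = 0.3696 m³/s
w_6 = (16.7 − 10.4)/2 = 3.15 m; q_6 = 0.26 × 0.28 × 3.15 = 0.2293 m³/s
Stations 1, 7 contribute zero (depth or velocity is 0).
Q = Σ qᵢ = 1.204 m³/s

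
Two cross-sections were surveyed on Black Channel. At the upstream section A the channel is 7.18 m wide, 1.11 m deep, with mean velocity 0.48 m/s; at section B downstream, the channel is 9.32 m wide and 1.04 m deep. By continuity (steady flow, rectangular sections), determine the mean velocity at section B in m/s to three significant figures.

0.395 m/s

Q = A₁V₁ = (7.18×1.11) × 0.48 = 3.826 m³/s
A₂ = 9.32 × 1.04 = 9.693 m²
V₂ = Q/A₂ = 3.826/9.693 = 0.3947 m/s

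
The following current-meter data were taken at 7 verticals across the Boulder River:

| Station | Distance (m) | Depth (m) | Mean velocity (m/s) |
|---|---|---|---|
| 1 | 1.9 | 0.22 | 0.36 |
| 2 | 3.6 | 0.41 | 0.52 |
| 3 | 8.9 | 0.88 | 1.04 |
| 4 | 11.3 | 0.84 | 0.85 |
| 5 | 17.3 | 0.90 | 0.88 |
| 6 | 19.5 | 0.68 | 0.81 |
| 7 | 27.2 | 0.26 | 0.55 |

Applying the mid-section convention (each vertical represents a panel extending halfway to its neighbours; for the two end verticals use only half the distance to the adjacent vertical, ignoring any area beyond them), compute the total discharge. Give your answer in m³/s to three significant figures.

13.9 m³/s

w_1 = (3.6 − 1.9)/2 = 0.85 m; q_1 = 0.36 × 0.22 × 0.85 = 0.06732 m³/s
w_2 = (8.9 − 1.9)/2 = 3.5 m; q_2 = 0.52 × 0.41 × 3.5 = 0.7462 m³/s
w_3 = (11.3 − 3.6)/2 = 3.85 m; q_3 = 1.04 × 0.88 × 3.85 = 3.524 m³/s
w_4 = (17.3 − 8.9)/2 = 4.2 m; q_4 = 0.85 × 0.84 × 4.2 = 2.999 m³/s
w_5 = (19.5 − 11.3)/2 = 4.1 m; q_5 = 0.88 × 0.90 × 4.1 = 3.247 m³/s
w_6 = (27.2 − 17.3)/2 = 4.95 m; q_6 = 0.81 × 0.68 × 4.95 = 2.726 m³/s
w_7 = (27.2 − 19.5)/2 = 3.85 m; q_7 = 0.55 × 0.26 × 3.85 = 0.5506 m³/s
Q = Σ qᵢ = 13.86 m³/s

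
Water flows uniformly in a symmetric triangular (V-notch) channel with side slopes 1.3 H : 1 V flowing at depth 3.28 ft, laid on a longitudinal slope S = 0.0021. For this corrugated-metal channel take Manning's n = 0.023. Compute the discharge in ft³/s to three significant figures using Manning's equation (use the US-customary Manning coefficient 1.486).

A = z·y² = 1.3×3.28² = 13.99 ft²
P = 2y√(1+z²) = 2×3.28×√(1+1.3²) = 10.76 ft
R = A/P = 13.99/10.76 = 1.300 ft
Q = (1.486/n)·A·R^(2/3)·S^(1/2) = (1.486/0.023) × 13.99 × 1.300^(2/3) × 0.0021^(1/2) = 49.32 ft³/s

49.3 ft³/s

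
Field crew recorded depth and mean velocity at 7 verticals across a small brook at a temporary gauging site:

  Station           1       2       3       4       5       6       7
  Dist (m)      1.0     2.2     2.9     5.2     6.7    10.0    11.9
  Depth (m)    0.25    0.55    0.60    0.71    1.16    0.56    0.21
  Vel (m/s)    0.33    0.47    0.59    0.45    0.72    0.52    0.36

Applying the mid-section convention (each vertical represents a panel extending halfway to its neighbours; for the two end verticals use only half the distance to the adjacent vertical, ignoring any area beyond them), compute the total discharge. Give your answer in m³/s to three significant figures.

w_1 = (2.2 − 1.0)/2 = 0.6 m; q_1 = 0.33 × 0.25 × 0.6 = 0.04950 m³/s
w_2 = (2.9 − 1.0)/2 = 0.95 m; q_2 = 0.47 × 0.55 × 0.95 = 0.2456 m³/s
w_3 = (5.2 − 2.2)/2 = 1.5 m; q_3 = 0.59 × 0.60 × 1.5 = 0.5310 m³/s
w_4 = (6.7 − 2.9)/2 = 1.9 m; q_4 = 0.45 × 0.71 × 1.9 = 0.6071 m³/s
w_5 = (10.0 − 5.2)/2 = 2.4 m; q_5 = 0.72 × 1.16 × 2.4 = 2.004 m³/s
w_6 = (11.9 − 6.7)/2 = 2.6 m; q_6 = 0.52 × 0.56 × 2.6 = 0.7571 m³/s
w_7 = (11.9 − 10.0)/2 = 0.95 m; q_7 = 0.36 × 0.21 × 0.95 = 0.07182 m³/s
Q = Σ qᵢ = 4.267 m³/s

4.27 m³/s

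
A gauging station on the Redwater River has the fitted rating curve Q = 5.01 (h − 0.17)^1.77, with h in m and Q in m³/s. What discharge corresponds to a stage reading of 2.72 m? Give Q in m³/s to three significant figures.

26.3 m³/s

Q = 5.01 × (2.72 − 0.17)^1.77 = 5.01 × 2.55^1.77 = 26.27 m³/s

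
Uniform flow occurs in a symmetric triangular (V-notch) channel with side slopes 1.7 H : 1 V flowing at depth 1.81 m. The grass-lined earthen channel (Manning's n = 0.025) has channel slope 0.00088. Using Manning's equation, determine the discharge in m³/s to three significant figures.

A = z·y² = 1.7×1.81² = 5.569 m²
P = 2y√(1+z²) = 2×1.81×√(1+1.7²) = 7.140 m
R = A/P = 5.569/7.140 = 0.7801 m
Q = (1/n)·A·R^(2/3)·S^(1/2) = (1/0.025) × 5.569 × 0.7801^(2/3) × 0.00088^(1/2) = 5.600 m³/s

5.60 m³/s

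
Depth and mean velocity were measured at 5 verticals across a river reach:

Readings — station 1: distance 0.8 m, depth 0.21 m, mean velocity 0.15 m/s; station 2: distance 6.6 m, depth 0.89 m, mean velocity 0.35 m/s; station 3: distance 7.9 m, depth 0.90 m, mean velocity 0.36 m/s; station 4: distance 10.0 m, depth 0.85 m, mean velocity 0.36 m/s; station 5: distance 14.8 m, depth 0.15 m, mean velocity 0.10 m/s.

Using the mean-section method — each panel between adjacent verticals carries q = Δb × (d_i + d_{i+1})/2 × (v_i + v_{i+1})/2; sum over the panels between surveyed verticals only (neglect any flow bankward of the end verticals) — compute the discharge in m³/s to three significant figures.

Panel 1-2: Δb = 5.8 m, d̄ = (0.21+0.89)/2 = 0.55, v̄ = (0.15+0.35)/2 = 0.25 → q = 5.8×0.55×0.25 = 0.7975 m³/s
Panel 2-3: Δb = 1.3 m, d̄ = (0.89+0.90)/2 = 0.895, v̄ = (0.35+0.36)/2 = 0.355 → q = 1.3×0.895×0.355 = 0.4130 m³/s
Panel 3-4: Δb = 2.1 m, d̄ = (0.90+0.85)/2 = 0.875, v̄ = (0.36+0.36)/2 = 0.36 → q = 2.1×0.875×0.36 = 0.6615 m³/s
Panel 4-5: Δb = 4.8 m, d̄ = (0.85+0.15)/2 = 0.5, v̄ = (0.36+0.10)/2 = 0.23 → q = 4.8×0.5×0.23 = 0.5520 m³/s
Q = Σ q = 2.424 m³/s

2.42 m³/s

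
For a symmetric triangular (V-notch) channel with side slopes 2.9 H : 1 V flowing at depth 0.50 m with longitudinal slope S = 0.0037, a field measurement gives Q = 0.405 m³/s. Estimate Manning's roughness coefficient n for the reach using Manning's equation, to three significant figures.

A = z·y² = 2.9×0.50² = 0.7250 m²
P = 2y√(1+z²) = 2×0.50×√(1+2.9²) = 3.068 m
R = A/P = 0.7250/3.068 = 0.2363 m
n = (1/Q)·A·R^(2/3)·S^(1/2) = (1/0.405) × 0.7250 × 0.3823 × 0.06083 = 0.04162

0.0416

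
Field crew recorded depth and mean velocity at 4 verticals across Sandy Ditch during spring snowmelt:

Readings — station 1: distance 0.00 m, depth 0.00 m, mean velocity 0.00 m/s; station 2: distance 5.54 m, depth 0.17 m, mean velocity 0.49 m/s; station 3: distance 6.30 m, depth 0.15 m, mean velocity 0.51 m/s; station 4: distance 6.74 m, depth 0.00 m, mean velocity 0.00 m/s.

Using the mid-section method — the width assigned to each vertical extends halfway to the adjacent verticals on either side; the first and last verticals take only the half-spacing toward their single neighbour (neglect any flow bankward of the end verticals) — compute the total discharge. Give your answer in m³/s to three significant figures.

w_2 = (6.30 − 0.00)/2 = 3.15 m; q_2 = 0.49 × 0.17 × 3.15 = 0.2624 m³/s
w_3 = (6.74 − 5.54)/2 = 0.6 m; q_3 = 0.51 × 0.15 × 0.6 = 0.04590 m³/s
Stations 1, 4 contribute zero (depth or velocity is 0).
Q = Σ qᵢ = 0.3083 m³/s

0.308 m³/s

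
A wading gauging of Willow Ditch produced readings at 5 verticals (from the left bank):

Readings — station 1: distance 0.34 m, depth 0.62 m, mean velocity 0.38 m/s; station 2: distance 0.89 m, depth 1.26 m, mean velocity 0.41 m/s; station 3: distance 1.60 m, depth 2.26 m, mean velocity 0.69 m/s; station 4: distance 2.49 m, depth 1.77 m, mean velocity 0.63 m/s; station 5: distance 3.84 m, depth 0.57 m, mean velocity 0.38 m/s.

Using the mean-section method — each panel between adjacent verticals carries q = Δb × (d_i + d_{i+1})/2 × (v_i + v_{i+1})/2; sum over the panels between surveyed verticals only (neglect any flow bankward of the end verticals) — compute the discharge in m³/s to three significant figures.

Panel 1-2: Δb = 0.55 m, d̄ = (0.62+1.26)/2 = 0.94, v̄ = (0.38+0.41)/2 = 0.395 → q = 0.55×0.94×0.395 = 0.2042 m³/s
Panel 2-3: Δb = 0.71 m, d̄ = (1.26+2.26)/2 = 1.76, v̄ = (0.41+0.69)/2 = 0.55 → q = 0.71×1.76×0.55 = 0.6873 m³/s
Panel 3-4: Δb = 0.89 m, d̄ = (2.26+1.77)/2 = 2.015, v̄ = (0.69+0.63)/2 = 0.66 → q = 0.89×2.015×0.66 = 1.184 m³/s
Panel 4-5: Δb = 1.35 m, d̄ = (1.77+0.57)/2 = 1.17, v̄ = (0.63+0.38)/2 = 0.505 → q = 1.35×1.17×0.505 = 0.7976 m³/s
Q = Σ q = 2.873 m³/s

2.87 m³/s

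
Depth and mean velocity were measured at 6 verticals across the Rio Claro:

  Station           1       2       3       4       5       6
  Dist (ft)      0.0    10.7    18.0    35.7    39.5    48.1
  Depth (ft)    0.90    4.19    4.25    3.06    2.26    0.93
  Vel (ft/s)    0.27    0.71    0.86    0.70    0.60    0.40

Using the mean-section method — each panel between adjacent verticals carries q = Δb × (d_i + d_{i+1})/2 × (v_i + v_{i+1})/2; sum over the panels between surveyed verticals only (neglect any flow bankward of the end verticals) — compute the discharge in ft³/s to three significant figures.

Panel 1-2: Δb = 10.7 ft, d̄ = (0.90+4.19)/2 = 2.545, v̄ = (0.27+0.71)/2 = 0.49 → q = 10.7×2.545×0.49 = 13.34 ft³/s
Panel 2-3: Δb = 7.3 ft, d̄ = (4.19+4.25)/2 = 4.22, v̄ = (0.71+0.86)/2 = 0.785 → q = 7.3×4.22×0.785 = 24.18 ft³/s
Panel 3-4: Δb = 17.7 ft, d̄ = (4.25+3.06)/2 = 3.655, v̄ = (0.86+0.70)/2 = 0.78 → q = 17.7×3.655×0.78 = 50.46 ft³/s
Panel 4-5: Δb = 3.8 ft, d̄ = (3.06+2.26)/2 = 2.66, v̄ = (0.70+0.60)/2 = 0.65 → q = 3.8×2.66×0.65 = 6.570 ft³/s
Panel 5-6: Δb = 8.6 ft, d̄ = (2.26+0.93)/2 = 1.595, v̄ = (0.60+0.40)/2 = 0.5 → q = 8.6×1.595×0.5 = 6.859 ft³/s
Q = Σ q = 101.4 ft³/s

101 ft³/s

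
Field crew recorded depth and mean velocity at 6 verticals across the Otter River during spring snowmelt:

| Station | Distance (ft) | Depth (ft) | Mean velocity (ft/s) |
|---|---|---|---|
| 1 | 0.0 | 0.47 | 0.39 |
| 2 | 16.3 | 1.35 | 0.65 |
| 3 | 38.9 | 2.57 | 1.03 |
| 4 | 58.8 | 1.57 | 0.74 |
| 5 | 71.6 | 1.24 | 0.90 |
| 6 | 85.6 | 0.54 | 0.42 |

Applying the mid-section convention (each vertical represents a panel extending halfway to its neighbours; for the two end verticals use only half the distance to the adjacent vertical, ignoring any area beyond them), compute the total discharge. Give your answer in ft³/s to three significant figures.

110 ft³/s

w_1 = (16.3 − 0.0)/2 = 8.15 ft; q_1 = 0.39 × 0.47 × 8.15 = 1.494 ft³/s
w_2 = (38.9 − 0.0)/2 = 19.45 ft; q_2 = 0.65 × 1.35 × 19.45 = 17.07 ft³/s
w_3 = (58.8 − 16.3)/2 = 21.25 ft; q_3 = 1.03 × 2.57 × 21.25 = 56.25 ft³/s
w_4 = (71.6 − 38.9)/2 = 16.35 ft; q_4 = 0.74 × 1.57 × 16.35 = 19.00 ft³/s
w_5 = (85.6 − 58.8)/2 = 13.4 ft; q_5 = 0.90 × 1.24 × 13.4 = 14.95 ft³/s
w_6 = (85.6 − 71.6)/2 = 7 ft; q_6 = 0.42 × 0.54 × 7 = 1.588 ft³/s
Q = Σ qᵢ = 110.3 ft³/s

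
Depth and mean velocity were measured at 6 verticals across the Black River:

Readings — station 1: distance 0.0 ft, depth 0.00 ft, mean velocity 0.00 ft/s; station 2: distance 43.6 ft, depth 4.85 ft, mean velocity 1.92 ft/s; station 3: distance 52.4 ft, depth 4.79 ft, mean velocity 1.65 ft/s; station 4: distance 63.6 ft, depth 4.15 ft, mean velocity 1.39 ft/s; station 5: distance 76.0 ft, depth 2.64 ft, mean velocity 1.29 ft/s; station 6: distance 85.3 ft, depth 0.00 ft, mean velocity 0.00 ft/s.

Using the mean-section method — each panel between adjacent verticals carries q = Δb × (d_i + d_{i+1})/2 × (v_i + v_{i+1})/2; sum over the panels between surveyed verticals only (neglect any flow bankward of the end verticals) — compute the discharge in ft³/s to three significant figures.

Panel 1-2: Δb = 43.6 ft, d̄ = (0.00+4.85)/2 = 2.425, v̄ = (0.00+1.92)/2 = 0.96 → q = 43.6×2.425×0.96 = 101.5 ft³/s
Panel 2-3: Δb = 8.8 ft, d̄ = (4.85+4.79)/2 = 4.82, v̄ = (1.92+1.65)/2 = 1.785 → q = 8.8×4.82×1.785 = 75.71 ft³/s
Panel 3-4: Δb = 11.2 ft, d̄ = (4.79+4.15)/2 = 4.47, v̄ = (1.65+1.39)/2 = 1.52 → q = 11.2×4.47×1.52 = 76.10 ft³/s
Panel 4-5: Δb = 12.4 ft, d̄ = (4.15+2.64)/2 = 3.395, v̄ = (1.39+1.29)/2 = 1.34 → q = 12.4×3.395×1.34 = 56.41 ft³/s
Panel 5-6: Δb = 9.3 ft, d̄ = (2.64+0.00)/2 = 1.32, v̄ = (1.29+0.00)/2 = 0.645 → q = 9.3×1.32×0.645 = 7.918 ft³/s
Q = Σ q = 317.6 ft³/s

318 ft³/s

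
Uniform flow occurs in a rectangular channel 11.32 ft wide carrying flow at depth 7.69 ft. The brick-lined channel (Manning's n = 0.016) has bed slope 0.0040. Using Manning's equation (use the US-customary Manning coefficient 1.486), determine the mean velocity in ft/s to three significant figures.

A = b·y = 11.32 × 7.69 = 87.05 ft²
P = b + 2y = 11.32 + 2×7.69 = 26.70 ft
R = A/P = 87.05/26.70 = 3.260 ft
Q = (1.486/n)·A·R^(2/3)·S^(1/2) = (1.486/0.016) × 87.05 × 3.260^(2/3) × 0.0040^(1/2) = 1124 ft³/s
V = Q/A = 1124/87.05 = 12.92 ft/s

12.9 ft/s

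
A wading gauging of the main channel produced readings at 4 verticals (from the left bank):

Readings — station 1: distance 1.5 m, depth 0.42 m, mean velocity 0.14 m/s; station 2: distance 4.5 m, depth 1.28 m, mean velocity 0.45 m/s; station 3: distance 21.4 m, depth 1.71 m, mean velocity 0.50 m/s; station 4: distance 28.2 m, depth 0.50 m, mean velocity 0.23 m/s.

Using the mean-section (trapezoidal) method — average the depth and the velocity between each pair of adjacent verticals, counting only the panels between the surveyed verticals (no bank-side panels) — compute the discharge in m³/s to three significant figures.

15.5 m³/s

Panel 1-2: Δb = 3 m, d̄ = (0.42+1.28)/2 = 0.85, v̄ = (0.14+0.45)/2 = 0.295 → q = 3×0.85×0.295 = 0.7523 m³/s
Panel 2-3: Δb = 16.9 m, d̄ = (1.28+1.71)/2 = 1.495, v̄ = (0.45+0.50)/2 = 0.475 → q = 16.9×1.495×0.475 = 12.00 m³/s
Panel 3-4: Δb = 6.8 m, d̄ = (1.71+0.50)/2 = 1.105, v̄ = (0.50+0.23)/2 = 0.365 → q = 6.8×1.105×0.365 = 2.743 m³/s
Q = Σ q = 15.50 m³/s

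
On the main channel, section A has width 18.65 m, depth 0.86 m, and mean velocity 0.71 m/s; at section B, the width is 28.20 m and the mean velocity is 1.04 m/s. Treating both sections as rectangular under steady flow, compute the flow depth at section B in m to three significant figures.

0.388 m

Q = A₁V₁ = (18.65×0.86) × 0.71 = 11.39 m³/s
d₂ = Q/(b₂ V₂) = 11.39/(28.20×1.04) = 0.3883 m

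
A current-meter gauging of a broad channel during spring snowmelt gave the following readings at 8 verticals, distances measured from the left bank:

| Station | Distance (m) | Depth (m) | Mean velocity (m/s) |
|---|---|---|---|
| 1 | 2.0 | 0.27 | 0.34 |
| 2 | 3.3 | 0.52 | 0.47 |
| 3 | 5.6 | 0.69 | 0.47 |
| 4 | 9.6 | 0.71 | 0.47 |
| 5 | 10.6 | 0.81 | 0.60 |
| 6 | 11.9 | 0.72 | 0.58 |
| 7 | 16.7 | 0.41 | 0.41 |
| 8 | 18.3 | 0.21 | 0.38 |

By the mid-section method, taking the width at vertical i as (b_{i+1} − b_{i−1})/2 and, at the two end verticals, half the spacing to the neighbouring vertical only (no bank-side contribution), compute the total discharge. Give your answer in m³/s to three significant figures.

w_1 = (3.3 − 2.0)/2 = 0.65 m; q_1 = 0.34 × 0.27 × 0.65 = 0.05967 m³/s
w_2 = (5.6 − 2.0)/2 = 1.8 m; q_2 = 0.47 × 0.52 × 1.8 = 0.4399 m³/s
w_3 = (9.6 − 3.3)/2 = 3.15 m; q_3 = 0.47 × 0.69 × 3.15 = 1.022 m³/s
w_4 = (10.6 − 5.6)/2 = 2.5 m; q_4 = 0.47 × 0.71 × 2.5 = 0.8343 m³/s
w_5 = (11.9 − 9.6)/2 = 1.15 m; q_5 = 0.60 × 0.81 × 1.15 = 0.5589 m³/s
w_6 = (16.7 − 10.6)/2 = 3.05 m; q_6 = 0.58 × 0.72 × 3.05 = 1.274 m³/s
w_7 = (18.3 − 11.9)/2 = 3.2 m; q_7 = 0.41 × 0.41 × 3.2 = 0.5379 m³/s
w_8 = (18.3 − 16.7)/2 = 0.8 m; q_8 = 0.38 × 0.21 × 0.8 = 0.06384 m³/s
Q = Σ qᵢ = 4.790 m³/s

4.79 m³/s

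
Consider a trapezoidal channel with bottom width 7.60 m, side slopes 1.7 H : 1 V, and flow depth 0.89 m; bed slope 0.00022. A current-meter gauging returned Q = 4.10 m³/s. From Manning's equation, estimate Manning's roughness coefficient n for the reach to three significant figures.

A = (b + z·y)·y = (7.60 + 1.7×0.89)×0.89 = 8.111 m²
P = b + 2y√(1+z²) = 7.60 + 2×0.89×√(1+1.7²) = 11.11 m
R = A/P = 8.111/11.11 = 0.7300 m
n = (1/Q)·A·R^(2/3)·S^(1/2) = (1/4.10) × 8.111 × 0.8107 × 0.01483 = 0.02379

0.0238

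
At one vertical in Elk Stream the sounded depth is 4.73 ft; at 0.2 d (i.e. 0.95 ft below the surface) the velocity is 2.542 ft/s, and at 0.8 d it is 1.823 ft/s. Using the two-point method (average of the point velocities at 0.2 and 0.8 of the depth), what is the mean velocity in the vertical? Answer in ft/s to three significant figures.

2.18 ft/s

v̄ = (2.542 + 1.823) / 2 = 2.183 ft/s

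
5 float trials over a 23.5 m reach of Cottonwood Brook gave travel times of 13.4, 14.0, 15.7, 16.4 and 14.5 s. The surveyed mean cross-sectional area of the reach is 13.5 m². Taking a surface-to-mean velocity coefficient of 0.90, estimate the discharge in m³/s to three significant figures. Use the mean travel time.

19.3 m³/s

t̄ = (13.4 + 14.0 + 15.7 + 16.4 + 14.5) / 5 = 14.8 s
v_surface = L / t̄ = 23.5 / 14.8 = 1.588 m/s
v_mean = 0.90 × 1.588 = 1.429 m/s
Q = A × v_mean = 13.5 × 1.429 = 19.29 m³/s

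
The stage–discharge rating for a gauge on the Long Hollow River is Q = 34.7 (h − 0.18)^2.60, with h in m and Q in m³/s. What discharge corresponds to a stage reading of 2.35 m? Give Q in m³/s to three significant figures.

Q = 34.7 × (2.35 − 0.18)^2.60 = 34.7 × 2.17^2.60 = 260.1 m³/s

260 m³/s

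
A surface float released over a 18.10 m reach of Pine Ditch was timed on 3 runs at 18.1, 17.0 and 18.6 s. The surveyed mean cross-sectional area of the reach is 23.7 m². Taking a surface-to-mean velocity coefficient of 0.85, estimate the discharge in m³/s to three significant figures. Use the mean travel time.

t̄ = (18.1 + 17.0 + 18.6) / 3 = 17.9 s
v_surface = L / t̄ = 18.10 / 17.9 = 1.011 m/s
v_mean = 0.85 × 1.011 = 0.8595 m/s
Q = A × v_mean = 23.7 × 0.8595 = 20.37 m³/s

20.4 m³/s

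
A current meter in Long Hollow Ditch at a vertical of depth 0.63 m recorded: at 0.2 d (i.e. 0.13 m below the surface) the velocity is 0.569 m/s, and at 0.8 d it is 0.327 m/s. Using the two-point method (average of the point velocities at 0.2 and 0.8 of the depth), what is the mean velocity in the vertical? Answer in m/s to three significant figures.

v̄ = (0.569 + 0.327) / 2 = 0.4480 m/s

0.448 m/s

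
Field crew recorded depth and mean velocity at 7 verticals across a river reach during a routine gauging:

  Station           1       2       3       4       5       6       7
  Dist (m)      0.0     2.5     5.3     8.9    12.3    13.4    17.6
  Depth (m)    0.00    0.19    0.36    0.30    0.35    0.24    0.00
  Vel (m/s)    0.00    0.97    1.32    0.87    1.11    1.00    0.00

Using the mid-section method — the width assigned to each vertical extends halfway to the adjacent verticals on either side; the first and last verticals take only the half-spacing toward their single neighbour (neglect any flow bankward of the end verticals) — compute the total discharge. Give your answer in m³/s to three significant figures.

4.43 m³/s

w_2 = (5.3 − 0.0)/2 = 2.65 m; q_2 = 0.97 × 0.19 × 2.65 = 0.4884 m³/s
w_3 = (8.9 − 2.5)/2 = 3.2 m; q_3 = 1.32 × 0.36 × 3.2 = 1.521 m³/s
w_4 = (12.3 − 5.3)/2 = 3.5 m; q_4 = 0.87 × 0.30 × 3.5 = 0.9135 m³/s
w_5 = (13.4 − 8.9)/2 = 2.25 m; q_5 = 1.11 × 0.35 × 2.25 = 0.8741 m³/s
w_6 = (17.6 − 12.3)/2 = 2.65 m; q_6 = 1.00 × 0.24 × 2.65 = 0.6360 m³/s
Stations 1, 7 contribute zero (depth or velocity is 0).
Q = Σ qᵢ = 4.433 m³/s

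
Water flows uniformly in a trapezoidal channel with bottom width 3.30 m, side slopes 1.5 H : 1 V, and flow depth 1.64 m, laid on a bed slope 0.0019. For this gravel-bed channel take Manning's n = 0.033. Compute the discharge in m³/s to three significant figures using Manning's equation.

A = (b + z·y)·y = (3.30 + 1.5×1.64)×1.64 = 9.446 m²
P = b + 2y√(1+z²) = 3.30 + 2×1.64×√(1+1.5²) = 9.213 m
R = A/P = 9.446/9.213 = 1.025 m
Q = (1/n)·A·R^(2/3)·S^(1/2) = (1/0.033) × 9.446 × 1.025^(2/3) × 0.0019^(1/2) = 12.69 m³/s

12.7 m³/s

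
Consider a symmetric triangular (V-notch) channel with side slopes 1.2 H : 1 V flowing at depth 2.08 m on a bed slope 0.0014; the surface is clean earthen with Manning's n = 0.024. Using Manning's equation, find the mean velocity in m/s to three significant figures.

1.34 m/s

A = z·y² = 1.2×2.08² = 5.192 m²
P = 2y√(1+z²) = 2×2.08×√(1+1.2²) = 6.498 m
R = A/P = 5.192/6.498 = 0.7990 m
Q = (1/n)·A·R^(2/3)·S^(1/2) = (1/0.024) × 5.192 × 0.7990^(2/3) × 0.0014^(1/2) = 6.969 m³/s
V = Q/A = 6.969/5.192 = 1.342 m/s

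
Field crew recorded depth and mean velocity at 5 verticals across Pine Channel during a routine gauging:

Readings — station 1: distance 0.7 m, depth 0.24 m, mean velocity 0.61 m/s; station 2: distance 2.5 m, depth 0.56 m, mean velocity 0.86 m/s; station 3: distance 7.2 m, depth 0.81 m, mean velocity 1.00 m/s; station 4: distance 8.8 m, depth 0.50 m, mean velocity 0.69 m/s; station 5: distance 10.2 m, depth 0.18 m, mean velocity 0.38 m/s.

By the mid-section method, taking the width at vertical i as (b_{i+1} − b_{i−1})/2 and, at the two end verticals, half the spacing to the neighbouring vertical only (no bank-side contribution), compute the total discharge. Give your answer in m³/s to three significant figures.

w_1 = (2.5 − 0.7)/2 = 0.9 m; q_1 = 0.61 × 0.24 × 0.9 = 0.1318 m³/s
w_2 = (7.2 − 0.7)/2 = 3.25 m; q_2 = 0.86 × 0.56 × 3.25 = 1.565 m³/s
w_3 = (8.8 − 2.5)/2 = 3.15 m; q_3 = 1.00 × 0.81 × 3.15 = 2.552 m³/s
w_4 = (10.2 − 7.2)/2 = 1.5 m; q_4 = 0.69 × 0.50 × 1.5 = 0.5175 m³/s
w_5 = (10.2 − 8.8)/2 = 0.7 m; q_5 = 0.38 × 0.18 × 0.7 = 0.04788 m³/s
Q = Σ qᵢ = 4.814 m³/s

4.81 m³/s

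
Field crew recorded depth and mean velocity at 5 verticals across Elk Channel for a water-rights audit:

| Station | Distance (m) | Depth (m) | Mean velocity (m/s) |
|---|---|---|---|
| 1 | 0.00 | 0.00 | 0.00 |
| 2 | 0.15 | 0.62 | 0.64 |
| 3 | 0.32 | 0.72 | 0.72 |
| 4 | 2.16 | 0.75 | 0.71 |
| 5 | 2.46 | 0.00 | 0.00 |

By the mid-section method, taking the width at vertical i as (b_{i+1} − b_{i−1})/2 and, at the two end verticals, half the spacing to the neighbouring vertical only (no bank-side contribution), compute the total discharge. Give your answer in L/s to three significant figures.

w_2 = (0.32 − 0.00)/2 = 0.16 m; q_2 = 0.64 × 0.62 × 0.16 = 0.06349 m³/s
w_3 = (2.16 − 0.15)/2 = 1.005 m; q_3 = 0.72 × 0.72 × 1.005 = 0.5210 m³/s
w_4 = (2.46 − 0.32)/2 = 1.07 m; q_4 = 0.71 × 0.75 × 1.07 = 0.5698 m³/s
Stations 1, 5 contribute zero (depth or velocity is 0).
Q = Σ qᵢ = 1.154 m³/s
= 1.154 × 1000 = 1154 L/s

1150 L/s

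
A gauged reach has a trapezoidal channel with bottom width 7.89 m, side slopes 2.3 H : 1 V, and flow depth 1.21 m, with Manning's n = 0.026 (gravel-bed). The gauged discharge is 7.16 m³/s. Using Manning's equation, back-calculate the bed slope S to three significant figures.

0.000231

A = (b + z·y)·y = (7.89 + 2.3×1.21)×1.21 = 12.91 m²
P = b + 2y√(1+z²) = 7.89 + 2×1.21×√(1+2.3²) = 13.96 m
R = A/P = 12.91/13.96 = 0.9251 m
S = (Q·n / (1·A·R^(2/3)))² = (7.16×0.026 / (1×12.91×0.9494))² = 0.0002305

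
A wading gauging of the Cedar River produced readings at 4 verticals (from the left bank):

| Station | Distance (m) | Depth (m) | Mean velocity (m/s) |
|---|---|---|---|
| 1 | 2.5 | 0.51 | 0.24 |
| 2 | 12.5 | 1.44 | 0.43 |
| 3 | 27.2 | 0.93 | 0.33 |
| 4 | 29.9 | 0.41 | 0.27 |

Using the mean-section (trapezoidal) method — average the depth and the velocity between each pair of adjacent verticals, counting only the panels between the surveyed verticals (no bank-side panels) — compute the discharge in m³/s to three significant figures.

Panel 1-2: Δb = 10 m, d̄ = (0.51+1.44)/2 = 0.975, v̄ = (0.24+0.43)/2 = 0.335 → q = 10×0.975×0.335 = 3.266 m³/s
Panel 2-3: Δb = 14.7 m, d̄ = (1.44+0.93)/2 = 1.185, v̄ = (0.43+0.33)/2 = 0.38 → q = 14.7×1.185×0.38 = 6.619 m³/s
Panel 3-4: Δb = 2.7 m, d̄ = (0.93+0.41)/2 = 0.67, v̄ = (0.33+0.27)/2 = 0.3 → q = 2.7×0.67×0.3 = 0.5427 m³/s
Q = Σ q = 10.43 m³/s

10.4 m³/s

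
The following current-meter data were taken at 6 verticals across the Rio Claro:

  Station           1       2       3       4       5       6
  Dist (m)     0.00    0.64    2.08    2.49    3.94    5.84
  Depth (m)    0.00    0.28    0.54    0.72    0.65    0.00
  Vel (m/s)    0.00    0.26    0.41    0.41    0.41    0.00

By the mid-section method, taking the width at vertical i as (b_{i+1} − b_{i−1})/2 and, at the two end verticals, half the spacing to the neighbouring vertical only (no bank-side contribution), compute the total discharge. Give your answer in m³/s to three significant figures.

1.00 m³/s

w_2 = (2.08 − 0.00)/2 = 1.04 m; q_2 = 0.26 × 0.28 × 1.04 = 0.07571 m³/s
w_3 = (2.49 − 0.64)/2 = 0.925 m; q_3 = 0.41 × 0.54 × 0.925 = 0.2048 m³/s
w_4 = (3.94 − 2.08)/2 = 0.93 m; q_4 = 0.41 × 0.72 × 0.93 = 0.2745 m³/s
w_5 = (5.84 − 2.49)/2 = 1.675 m; q_5 = 0.41 × 0.65 × 1.675 = 0.4464 m³/s
Stations 1, 6 contribute zero (depth or velocity is 0).
Q = Σ qᵢ = 1.001 m³/s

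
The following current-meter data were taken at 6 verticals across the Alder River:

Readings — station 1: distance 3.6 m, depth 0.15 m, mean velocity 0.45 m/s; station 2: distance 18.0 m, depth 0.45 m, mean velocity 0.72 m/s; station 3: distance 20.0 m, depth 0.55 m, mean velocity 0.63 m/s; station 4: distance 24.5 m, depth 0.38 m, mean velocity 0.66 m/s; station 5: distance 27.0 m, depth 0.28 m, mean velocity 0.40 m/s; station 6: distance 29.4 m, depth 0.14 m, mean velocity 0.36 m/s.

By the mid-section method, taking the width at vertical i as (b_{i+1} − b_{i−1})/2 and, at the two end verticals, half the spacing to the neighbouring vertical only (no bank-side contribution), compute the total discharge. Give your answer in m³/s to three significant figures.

5.48 m³/s

w_1 = (18.0 − 3.6)/2 = 7.2 m; q_1 = 0.45 × 0.15 × 7.2 = 0.4860 m³/s
w_2 = (20.0 − 3.6)/2 = 8.2 m; q_2 = 0.72 × 0.45 × 8.2 = 2.657 m³/s
w_3 = (24.5 − 18.0)/2 = 3.25 m; q_3 = 0.63 × 0.55 × 3.25 = 1.126 m³/s
w_4 = (27.0 − 20.0)/2 = 3.5 m; q_4 = 0.66 × 0.38 × 3.5 = 0.8778 m³/s
w_5 = (29.4 − 24.5)/2 = 2.45 m; q_5 = 0.40 × 0.28 × 2.45 = 0.2744 m³/s
w_6 = (29.4 − 27.0)/2 = 1.2 m; q_6 = 0.36 × 0.14 × 1.2 = 0.06048 m³/s
Q = Σ qᵢ = 5.482 m³/s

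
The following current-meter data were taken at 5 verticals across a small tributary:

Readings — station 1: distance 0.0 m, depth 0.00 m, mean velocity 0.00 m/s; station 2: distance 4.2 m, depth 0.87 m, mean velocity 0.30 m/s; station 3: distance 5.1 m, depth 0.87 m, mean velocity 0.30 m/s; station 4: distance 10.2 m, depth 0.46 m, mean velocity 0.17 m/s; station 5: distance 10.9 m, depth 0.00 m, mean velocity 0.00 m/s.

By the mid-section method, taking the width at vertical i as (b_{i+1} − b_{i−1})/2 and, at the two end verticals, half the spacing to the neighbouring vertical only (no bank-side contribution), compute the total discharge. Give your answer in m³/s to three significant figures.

1.68 m³/s

w_2 = (5.1 − 0.0)/2 = 2.55 m; q_2 = 0.30 × 0.87 × 2.55 = 0.6656 m³/s
w_3 = (10.2 − 4.2)/2 = 3 m; q_3 = 0.30 × 0.87 × 3 = 0.7830 m³/s
w_4 = (10.9 − 5.1)/2 = 2.9 m; q_4 = 0.17 × 0.46 × 2.9 = 0.2268 m³/s
Stations 1, 5 contribute zero (depth or velocity is 0).
Q = Σ qᵢ = 1.675 m³/s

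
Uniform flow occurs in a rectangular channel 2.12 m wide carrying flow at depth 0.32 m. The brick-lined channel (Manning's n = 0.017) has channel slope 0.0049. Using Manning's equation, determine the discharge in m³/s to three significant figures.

1.10 m³/s

A = b·y = 2.12 × 0.32 = 0.6784 m²
P = b + 2y = 2.12 + 2×0.32 = 2.760 m
R = A/P = 0.6784/2.760 = 0.2458 m
Q = (1/n)·A·R^(2/3)·S^(1/2) = (1/0.017) × 0.6784 × 0.2458^(2/3) × 0.0049^(1/2) = 1.096 m³/s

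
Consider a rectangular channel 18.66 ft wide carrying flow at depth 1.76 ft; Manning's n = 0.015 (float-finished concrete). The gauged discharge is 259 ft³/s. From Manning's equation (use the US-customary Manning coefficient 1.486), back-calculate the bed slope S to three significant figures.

A = b·y = 18.66 × 1.76 = 32.84 ft²
P = b + 2y = 18.66 + 2×1.76 = 22.18 ft
R = A/P = 32.84/22.18 = 1.481 ft
S = (Q·n / (1.486·A·R^(2/3)))² = (259×0.015 / (1.486×32.84×1.299))² = 0.003755

0.00376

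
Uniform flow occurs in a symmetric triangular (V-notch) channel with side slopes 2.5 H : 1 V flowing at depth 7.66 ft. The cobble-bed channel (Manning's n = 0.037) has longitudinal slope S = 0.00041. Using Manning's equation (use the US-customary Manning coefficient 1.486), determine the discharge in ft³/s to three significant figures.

A = z·y² = 2.5×7.66² = 146.7 ft²
P = 2y√(1+z²) = 2×7.66×√(1+2.5²) = 41.25 ft
R = A/P = 146.7/41.25 = 3.556 ft
Q = (1.486/n)·A·R^(2/3)·S^(1/2) = (1.486/0.037) × 146.7 × 3.556^(2/3) × 0.00041^(1/2) = 277.9 ft³/s

278 ft³/s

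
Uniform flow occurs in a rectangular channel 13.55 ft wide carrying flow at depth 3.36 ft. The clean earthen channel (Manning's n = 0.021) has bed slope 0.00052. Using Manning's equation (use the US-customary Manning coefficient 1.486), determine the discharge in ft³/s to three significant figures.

126 ft³/s

A = b·y = 13.55 × 3.36 = 45.53 ft²
P = b + 2y = 13.55 + 2×3.36 = 20.27 ft
R = A/P = 45.53/20.27 = 2.246 ft
Q = (1.486/n)·A·R^(2/3)·S^(1/2) = (1.486/0.021) × 45.53 × 2.246^(2/3) × 0.00052^(1/2) = 126.0 ft³/s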